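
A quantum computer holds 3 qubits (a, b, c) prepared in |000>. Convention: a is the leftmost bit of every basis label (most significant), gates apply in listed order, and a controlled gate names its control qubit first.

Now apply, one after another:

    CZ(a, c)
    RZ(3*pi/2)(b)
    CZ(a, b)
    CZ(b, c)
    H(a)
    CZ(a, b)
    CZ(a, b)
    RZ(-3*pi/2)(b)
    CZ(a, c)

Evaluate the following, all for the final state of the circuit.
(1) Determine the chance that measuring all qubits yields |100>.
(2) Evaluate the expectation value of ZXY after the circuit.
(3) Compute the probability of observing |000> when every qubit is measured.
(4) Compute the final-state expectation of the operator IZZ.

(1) The probability of measuring |100> is 1/2.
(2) The expectation value of ZXY is 0.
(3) The probability of measuring |000> is 1/2.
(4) The observable IZZ averages to 1.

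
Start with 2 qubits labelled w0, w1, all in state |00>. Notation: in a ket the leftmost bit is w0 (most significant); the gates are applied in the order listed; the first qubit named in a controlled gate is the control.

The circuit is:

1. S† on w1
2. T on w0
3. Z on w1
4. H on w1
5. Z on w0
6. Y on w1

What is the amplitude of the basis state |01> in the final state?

|01> carries amplitude sqrt(2)*I/2 in the final state.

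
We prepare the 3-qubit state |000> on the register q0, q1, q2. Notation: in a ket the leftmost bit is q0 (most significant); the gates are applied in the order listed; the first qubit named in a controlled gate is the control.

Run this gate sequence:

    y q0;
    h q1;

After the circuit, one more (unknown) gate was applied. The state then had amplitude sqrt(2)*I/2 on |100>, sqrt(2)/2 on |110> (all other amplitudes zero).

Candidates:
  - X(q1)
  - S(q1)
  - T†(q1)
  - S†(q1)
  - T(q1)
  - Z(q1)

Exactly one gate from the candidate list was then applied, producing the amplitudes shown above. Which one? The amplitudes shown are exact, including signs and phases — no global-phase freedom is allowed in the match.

The applied gate was S†(q1).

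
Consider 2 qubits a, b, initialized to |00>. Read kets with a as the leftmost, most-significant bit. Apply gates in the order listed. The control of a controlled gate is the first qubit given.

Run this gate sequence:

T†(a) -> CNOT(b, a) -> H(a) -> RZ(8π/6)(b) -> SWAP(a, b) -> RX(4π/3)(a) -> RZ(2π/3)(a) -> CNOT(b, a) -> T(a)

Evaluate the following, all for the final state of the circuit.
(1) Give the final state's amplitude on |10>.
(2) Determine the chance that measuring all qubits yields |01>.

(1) |10> carries amplitude -sqrt(6)*exp(5*I*pi/12)/4 in the final state.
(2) The probability of measuring |01> is 3/8.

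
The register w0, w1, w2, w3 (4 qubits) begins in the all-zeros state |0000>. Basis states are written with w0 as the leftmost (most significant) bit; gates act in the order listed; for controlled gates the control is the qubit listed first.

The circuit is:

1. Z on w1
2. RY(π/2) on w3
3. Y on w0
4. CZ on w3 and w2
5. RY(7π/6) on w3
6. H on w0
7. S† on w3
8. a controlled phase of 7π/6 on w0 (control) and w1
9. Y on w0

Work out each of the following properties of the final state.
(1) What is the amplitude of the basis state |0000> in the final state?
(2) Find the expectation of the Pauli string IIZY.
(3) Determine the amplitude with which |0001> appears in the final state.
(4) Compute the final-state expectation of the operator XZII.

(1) |0000> carries amplitude sqrt(6)/4 in the final state.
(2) The observable IIZY averages to sqrt(3)/2.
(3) The amplitude on |0001> is sqrt(2)*I/4.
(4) In the final state, XZII has expectation 1.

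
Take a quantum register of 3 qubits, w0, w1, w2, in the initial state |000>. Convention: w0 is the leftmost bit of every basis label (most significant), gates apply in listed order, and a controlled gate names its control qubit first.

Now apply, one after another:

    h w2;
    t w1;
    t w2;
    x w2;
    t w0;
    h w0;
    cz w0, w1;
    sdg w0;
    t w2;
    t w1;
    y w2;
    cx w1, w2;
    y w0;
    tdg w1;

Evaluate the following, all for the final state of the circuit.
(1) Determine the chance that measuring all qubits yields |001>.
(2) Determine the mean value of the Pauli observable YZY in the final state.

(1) A full measurement returns |001> with probability 1/4.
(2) In the final state, YZY has expectation 0.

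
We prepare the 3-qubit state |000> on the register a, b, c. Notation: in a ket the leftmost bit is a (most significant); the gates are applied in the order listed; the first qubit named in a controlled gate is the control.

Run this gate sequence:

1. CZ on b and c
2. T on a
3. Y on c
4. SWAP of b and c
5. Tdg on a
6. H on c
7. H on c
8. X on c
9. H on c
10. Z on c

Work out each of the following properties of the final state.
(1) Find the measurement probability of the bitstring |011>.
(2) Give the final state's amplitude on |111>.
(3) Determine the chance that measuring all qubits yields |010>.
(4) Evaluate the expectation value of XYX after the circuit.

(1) A full measurement returns |011> with probability 1/2.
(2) The final state's coefficient on |111> equals 0.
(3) A full measurement returns |010> with probability 1/2.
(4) In the final state, XYX has expectation 0.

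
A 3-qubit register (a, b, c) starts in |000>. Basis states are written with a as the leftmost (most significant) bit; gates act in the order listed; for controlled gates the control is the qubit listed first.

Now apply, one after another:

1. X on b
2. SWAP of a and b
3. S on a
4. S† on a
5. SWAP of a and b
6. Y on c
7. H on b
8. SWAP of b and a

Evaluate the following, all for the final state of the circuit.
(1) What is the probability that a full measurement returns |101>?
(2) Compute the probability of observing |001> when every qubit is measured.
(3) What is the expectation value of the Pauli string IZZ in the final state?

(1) A full measurement returns |101> with probability 1/2. Key observation: the block from step 2 through step 5 cancels to the identity and can be dropped.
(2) Outcome |001> occurs with probability 1/2.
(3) In the final state, IZZ has expectation -1.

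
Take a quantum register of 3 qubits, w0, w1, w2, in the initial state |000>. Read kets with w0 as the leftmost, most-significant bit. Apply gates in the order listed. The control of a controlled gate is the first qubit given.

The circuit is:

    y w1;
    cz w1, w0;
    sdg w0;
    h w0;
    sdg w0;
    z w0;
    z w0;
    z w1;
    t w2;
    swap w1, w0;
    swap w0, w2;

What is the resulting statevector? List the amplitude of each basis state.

After the circuit, the state carries amplitude -sqrt(2)*I/2 on |001>, -sqrt(2)/2 on |011>, and 0 on every other basis state.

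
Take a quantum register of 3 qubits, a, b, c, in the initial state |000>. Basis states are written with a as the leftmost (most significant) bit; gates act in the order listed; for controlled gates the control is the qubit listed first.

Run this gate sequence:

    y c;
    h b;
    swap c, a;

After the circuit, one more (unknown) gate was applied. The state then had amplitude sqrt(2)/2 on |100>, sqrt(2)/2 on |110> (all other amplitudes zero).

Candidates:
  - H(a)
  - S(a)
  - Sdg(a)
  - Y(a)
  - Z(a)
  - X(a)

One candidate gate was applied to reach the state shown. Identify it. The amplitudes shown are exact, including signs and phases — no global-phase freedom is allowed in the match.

It was Sdg(a) that produced the state shown.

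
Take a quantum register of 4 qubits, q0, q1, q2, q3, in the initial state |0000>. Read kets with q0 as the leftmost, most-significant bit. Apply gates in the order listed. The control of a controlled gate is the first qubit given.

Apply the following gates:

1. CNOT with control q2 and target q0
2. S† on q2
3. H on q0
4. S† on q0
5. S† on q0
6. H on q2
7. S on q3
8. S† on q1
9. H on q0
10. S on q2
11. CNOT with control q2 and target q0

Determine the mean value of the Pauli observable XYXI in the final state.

The observable XYXI averages to 0.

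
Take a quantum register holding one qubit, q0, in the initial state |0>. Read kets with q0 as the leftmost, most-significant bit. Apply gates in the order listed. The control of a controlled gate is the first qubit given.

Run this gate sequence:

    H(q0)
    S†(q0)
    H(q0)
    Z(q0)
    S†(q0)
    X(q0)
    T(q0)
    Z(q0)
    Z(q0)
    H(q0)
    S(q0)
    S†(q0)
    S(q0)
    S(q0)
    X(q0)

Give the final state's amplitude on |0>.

|0> carries amplitude sqrt(2)*(1 - I - exp(3*I*pi/4) + exp(I*pi/4))/4 in the final state.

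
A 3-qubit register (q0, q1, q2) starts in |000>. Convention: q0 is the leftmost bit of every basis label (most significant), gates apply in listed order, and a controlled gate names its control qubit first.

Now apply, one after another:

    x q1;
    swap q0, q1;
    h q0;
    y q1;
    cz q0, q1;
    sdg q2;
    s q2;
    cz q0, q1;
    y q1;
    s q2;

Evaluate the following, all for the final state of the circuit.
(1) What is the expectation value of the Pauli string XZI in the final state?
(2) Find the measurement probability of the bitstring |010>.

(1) The observable XZI averages to -1. Key observation: steps 4-9 multiply out to the identity, so the circuit reduces to the remaining gates.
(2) A full measurement returns |010> with probability 0.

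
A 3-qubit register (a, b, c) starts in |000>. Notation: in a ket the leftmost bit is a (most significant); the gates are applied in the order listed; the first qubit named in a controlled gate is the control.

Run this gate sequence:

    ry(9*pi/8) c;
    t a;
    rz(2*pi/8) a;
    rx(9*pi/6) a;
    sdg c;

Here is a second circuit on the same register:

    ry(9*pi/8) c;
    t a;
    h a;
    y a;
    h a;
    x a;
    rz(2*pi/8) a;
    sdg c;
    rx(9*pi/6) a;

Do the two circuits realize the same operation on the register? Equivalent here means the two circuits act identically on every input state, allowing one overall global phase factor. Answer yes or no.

No, they are not equivalent — no single phase factor reconciles the two unitaries.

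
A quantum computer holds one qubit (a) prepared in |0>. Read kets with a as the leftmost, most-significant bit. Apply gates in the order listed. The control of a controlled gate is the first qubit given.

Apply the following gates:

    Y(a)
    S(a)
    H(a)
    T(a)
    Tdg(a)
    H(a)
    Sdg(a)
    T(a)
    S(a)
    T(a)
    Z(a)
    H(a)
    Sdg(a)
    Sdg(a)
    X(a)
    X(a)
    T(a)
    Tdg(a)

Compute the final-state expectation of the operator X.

The observable X averages to 1.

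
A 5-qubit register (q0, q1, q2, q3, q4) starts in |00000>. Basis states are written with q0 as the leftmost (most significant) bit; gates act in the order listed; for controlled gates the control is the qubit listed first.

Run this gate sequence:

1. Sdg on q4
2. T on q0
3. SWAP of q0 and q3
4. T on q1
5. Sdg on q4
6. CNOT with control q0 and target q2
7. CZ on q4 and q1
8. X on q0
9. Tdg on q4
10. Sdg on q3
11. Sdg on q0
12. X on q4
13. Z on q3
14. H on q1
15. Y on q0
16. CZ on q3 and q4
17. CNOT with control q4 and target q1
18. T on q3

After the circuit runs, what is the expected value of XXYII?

The expectation value of XXYII is 0.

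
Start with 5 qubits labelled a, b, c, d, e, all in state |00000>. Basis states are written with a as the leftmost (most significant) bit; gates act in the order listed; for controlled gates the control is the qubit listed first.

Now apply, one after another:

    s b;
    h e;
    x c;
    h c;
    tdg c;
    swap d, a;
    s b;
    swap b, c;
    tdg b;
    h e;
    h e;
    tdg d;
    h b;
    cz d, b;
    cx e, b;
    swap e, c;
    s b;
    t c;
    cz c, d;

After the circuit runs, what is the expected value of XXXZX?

The observable XXXZX averages to 0.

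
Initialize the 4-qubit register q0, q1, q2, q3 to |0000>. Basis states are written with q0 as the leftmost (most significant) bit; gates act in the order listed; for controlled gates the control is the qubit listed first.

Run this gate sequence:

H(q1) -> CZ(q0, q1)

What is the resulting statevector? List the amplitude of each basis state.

The resulting statevector has amplitude sqrt(2)/2 on |0000>, sqrt(2)/2 on |0100>, and 0 on every other basis state.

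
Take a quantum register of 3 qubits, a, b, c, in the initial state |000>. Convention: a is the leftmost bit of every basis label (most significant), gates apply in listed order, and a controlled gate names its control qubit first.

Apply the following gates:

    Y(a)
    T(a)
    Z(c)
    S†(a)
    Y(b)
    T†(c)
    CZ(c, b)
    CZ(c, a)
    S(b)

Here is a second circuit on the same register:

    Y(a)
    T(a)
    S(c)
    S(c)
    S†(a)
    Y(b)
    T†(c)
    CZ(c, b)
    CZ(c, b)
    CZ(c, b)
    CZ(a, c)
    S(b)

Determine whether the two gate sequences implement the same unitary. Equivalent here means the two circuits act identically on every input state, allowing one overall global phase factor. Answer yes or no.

Yes — the two circuits implement the same unitary up to a global phase.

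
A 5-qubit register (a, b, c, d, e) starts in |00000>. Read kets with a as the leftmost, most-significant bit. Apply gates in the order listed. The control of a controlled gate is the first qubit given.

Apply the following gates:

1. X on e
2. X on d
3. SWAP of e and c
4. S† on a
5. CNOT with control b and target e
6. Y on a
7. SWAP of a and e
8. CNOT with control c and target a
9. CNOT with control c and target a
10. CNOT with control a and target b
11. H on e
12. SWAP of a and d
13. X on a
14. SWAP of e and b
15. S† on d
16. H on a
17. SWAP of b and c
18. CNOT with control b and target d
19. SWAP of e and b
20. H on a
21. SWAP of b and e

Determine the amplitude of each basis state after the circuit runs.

The resulting statevector has amplitude sqrt(2)*I/2 on |01010>, -sqrt(2)*I/2 on |01110>, and 0 on every other basis state. Key observation: gates 8-9 undo each other exactly, leaving only the rest of the circuit to track.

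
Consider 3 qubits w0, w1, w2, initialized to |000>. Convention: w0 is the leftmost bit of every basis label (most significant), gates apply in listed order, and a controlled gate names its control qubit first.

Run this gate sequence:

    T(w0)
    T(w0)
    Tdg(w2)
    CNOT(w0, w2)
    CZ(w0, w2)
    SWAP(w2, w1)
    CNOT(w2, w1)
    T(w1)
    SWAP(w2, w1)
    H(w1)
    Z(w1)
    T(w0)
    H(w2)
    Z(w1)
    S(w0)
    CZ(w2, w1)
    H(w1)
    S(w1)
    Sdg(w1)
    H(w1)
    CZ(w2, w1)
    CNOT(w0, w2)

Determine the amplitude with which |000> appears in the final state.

The final state's coefficient on |000> equals 1/2. Key observation: gates 16-21 undo each other exactly, leaving only the rest of the circuit to track.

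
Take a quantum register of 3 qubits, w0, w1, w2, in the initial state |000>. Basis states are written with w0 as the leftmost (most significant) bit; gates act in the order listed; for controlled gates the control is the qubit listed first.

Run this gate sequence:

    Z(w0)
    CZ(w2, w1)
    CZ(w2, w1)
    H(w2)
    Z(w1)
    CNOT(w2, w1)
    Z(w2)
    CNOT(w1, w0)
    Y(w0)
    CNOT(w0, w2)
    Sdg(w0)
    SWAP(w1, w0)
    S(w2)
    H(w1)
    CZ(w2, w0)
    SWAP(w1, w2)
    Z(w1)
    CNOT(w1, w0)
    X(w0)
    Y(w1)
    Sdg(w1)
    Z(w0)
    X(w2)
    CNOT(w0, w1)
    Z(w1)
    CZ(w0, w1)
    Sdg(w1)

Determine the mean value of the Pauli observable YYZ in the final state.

The observable YYZ averages to 1. Key observation: steps 2-3 multiply out to the identity, so the circuit reduces to the remaining gates.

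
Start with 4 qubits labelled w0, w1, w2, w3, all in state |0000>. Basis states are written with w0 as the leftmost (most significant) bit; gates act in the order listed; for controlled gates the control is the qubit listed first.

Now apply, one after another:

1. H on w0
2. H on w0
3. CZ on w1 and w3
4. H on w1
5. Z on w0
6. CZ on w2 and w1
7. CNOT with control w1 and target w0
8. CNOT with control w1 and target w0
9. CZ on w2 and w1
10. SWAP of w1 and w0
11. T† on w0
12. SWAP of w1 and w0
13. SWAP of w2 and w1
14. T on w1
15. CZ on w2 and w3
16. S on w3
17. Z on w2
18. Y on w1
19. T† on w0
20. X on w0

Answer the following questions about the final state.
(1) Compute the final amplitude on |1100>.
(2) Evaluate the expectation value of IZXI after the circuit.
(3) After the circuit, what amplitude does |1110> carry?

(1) The final state's coefficient on |1100> equals sqrt(2)*I/2.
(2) The expectation value of IZXI is sqrt(2)/2.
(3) |1110> carries amplitude -sqrt(2)*exp(I*pi/4)/2 in the final state.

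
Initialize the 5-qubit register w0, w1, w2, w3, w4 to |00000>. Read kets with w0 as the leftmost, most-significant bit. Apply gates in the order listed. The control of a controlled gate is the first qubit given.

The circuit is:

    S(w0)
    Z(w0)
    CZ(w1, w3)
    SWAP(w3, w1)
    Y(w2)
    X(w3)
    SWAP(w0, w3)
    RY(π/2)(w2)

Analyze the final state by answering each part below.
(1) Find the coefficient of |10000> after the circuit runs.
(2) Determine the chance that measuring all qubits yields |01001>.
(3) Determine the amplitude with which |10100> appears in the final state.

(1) The final state's coefficient on |10000> equals -sqrt(2)*I/2.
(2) A full measurement returns |01001> with probability 0.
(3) The final state's coefficient on |10100> equals sqrt(2)*I/2.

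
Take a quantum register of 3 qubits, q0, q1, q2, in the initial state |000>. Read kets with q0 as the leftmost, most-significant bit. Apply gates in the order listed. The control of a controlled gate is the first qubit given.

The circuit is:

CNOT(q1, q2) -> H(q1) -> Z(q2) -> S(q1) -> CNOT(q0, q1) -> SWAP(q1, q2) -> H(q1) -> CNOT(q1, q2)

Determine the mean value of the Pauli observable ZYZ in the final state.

In the final state, ZYZ has expectation 1.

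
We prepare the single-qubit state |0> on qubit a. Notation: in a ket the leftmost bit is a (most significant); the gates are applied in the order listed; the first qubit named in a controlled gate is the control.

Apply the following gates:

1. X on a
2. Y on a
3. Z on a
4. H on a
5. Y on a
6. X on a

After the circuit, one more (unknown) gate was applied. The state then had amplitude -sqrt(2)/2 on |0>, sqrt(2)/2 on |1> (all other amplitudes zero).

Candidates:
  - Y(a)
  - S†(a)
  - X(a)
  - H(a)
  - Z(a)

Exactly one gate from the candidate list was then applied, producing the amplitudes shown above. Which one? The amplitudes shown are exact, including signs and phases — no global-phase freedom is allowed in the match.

The unique candidate consistent with the amplitudes is X(a).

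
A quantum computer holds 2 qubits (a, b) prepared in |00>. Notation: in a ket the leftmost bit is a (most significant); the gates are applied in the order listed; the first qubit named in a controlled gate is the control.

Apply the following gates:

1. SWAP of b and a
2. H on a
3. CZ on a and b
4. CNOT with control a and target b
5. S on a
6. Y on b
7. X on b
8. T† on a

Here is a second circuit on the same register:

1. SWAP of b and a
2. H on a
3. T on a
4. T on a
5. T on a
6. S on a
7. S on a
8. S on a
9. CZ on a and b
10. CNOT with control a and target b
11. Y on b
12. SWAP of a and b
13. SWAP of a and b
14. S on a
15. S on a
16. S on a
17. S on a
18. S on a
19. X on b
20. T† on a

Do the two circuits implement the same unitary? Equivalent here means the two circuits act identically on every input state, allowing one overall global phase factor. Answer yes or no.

No, they are not equivalent — no single phase factor reconciles the two unitaries.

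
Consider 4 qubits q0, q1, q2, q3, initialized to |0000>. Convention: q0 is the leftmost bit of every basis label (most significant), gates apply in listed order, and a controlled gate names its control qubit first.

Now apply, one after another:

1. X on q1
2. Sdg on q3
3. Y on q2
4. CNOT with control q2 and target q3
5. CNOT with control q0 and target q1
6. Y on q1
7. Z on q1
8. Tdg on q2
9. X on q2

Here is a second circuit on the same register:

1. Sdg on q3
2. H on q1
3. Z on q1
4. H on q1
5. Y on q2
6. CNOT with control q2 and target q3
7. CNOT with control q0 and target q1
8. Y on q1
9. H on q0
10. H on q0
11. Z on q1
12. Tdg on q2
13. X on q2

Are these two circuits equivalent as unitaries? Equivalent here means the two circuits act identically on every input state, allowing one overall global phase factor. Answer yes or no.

Yes: on every input state the two circuits agree up to one overall phase factor.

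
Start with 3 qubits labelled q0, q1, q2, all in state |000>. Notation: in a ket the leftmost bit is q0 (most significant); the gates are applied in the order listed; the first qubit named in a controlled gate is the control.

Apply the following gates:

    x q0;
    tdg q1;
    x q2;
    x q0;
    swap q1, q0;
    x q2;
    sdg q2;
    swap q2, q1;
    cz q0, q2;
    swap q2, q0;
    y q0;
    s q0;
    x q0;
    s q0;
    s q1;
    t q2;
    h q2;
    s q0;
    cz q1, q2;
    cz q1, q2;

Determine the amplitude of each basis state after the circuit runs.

The final amplitudes are -sqrt(2)/2 on |000>, -sqrt(2)/2 on |001>, and 0 on every other basis state.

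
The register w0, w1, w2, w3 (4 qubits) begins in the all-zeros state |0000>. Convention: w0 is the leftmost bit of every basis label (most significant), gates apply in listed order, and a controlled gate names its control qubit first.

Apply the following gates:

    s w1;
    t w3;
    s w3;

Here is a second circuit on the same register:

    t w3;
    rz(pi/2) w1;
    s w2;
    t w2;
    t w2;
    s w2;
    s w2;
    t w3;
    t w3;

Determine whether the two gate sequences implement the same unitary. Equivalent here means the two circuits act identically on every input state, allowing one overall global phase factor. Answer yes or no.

Yes: on every input state the two circuits agree up to one overall phase factor.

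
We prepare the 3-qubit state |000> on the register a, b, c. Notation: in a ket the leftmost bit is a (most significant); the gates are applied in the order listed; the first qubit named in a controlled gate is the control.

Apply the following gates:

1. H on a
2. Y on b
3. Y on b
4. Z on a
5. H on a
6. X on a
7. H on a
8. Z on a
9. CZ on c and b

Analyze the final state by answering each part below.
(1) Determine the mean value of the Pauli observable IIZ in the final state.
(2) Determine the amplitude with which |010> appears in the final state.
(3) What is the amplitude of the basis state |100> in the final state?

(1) The expectation value of IIZ is 1.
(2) The amplitude on |010> is 0.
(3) The amplitude on |100> is -sqrt(2)/2.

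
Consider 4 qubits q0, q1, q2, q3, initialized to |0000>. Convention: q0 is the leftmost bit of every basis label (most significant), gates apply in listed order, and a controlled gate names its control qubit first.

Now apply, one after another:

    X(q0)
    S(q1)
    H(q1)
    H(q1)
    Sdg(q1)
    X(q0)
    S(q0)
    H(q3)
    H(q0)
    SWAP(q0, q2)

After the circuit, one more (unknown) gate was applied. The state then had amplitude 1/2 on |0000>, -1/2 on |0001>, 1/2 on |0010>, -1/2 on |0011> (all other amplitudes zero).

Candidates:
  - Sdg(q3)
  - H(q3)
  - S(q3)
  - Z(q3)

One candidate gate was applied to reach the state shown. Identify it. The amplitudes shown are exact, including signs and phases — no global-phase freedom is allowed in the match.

The unique candidate consistent with the amplitudes is Z(q3). Key observation: steps 1-6 multiply out to the identity, so the circuit reduces to the remaining gates.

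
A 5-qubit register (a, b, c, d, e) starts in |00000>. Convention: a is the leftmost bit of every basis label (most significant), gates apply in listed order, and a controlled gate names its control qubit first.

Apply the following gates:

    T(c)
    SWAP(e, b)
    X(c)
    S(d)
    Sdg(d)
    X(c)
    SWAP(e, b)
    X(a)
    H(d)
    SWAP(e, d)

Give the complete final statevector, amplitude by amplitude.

After the circuit, the state carries amplitude sqrt(2)/2 on |10000>, sqrt(2)/2 on |10001>, and 0 on every other basis state.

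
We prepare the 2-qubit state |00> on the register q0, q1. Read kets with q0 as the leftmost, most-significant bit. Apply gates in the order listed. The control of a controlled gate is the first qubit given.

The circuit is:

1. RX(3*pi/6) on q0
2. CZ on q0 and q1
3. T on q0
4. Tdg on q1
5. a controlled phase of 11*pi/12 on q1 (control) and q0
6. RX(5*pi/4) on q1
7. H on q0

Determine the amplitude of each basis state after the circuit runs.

The resulting statevector has amplitude (-1 + exp(3*I*pi/4))*sqrt(2 - sqrt(2))/4 on |00>, sqrt(sqrt(2) + 2)*(-I - exp(I*pi/4))/4 on |01>, (-1 - exp(3*I*pi/4))*sqrt(2 - sqrt(2))/4 on |10>, sqrt(sqrt(2) + 2)*(-I + exp(I*pi/4))/4 on |11>.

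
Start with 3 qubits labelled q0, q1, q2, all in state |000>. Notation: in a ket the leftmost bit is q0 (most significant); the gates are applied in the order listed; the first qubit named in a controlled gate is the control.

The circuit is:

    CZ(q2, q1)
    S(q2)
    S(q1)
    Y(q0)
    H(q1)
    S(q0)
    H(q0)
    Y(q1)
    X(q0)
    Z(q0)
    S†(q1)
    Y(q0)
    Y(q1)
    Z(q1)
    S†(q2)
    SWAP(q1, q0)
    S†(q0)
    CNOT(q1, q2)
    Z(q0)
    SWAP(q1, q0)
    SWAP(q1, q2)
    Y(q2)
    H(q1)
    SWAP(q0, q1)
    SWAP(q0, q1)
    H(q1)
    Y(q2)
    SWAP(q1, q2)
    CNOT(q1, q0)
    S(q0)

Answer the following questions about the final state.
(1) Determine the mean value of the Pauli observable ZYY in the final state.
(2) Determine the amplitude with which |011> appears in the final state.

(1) In the final state, ZYY has expectation 1. Key observation: gates 21-28 undo each other exactly, leaving only the rest of the circuit to track.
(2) The final state's coefficient on |011> equals 1/2.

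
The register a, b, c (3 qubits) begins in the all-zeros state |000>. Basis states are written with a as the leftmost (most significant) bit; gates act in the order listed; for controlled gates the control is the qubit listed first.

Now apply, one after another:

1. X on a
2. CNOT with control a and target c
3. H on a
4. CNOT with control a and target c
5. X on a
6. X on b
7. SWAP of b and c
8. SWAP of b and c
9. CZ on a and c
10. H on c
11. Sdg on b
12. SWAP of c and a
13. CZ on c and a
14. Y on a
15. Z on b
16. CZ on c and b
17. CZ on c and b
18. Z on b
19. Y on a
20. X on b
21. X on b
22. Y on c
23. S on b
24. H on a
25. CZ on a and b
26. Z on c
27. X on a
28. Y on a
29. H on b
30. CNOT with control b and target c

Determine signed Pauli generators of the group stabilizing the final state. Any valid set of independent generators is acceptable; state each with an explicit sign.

The stabilizer group can be generated by -IXI, +IIX, +ZII, among other valid generating sets. Key observation: gates 14-19 undo each other exactly, leaving only the rest of the circuit to track.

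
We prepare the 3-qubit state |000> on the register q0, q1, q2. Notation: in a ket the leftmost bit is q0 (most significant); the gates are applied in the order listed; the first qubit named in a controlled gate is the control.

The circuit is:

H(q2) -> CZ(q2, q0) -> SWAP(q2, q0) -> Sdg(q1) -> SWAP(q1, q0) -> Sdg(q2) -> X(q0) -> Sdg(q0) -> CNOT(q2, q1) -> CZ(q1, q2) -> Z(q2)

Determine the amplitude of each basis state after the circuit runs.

The resulting statevector has amplitude -sqrt(2)*I/2 on |100>, -sqrt(2)*I/2 on |110>, and 0 on every other basis state.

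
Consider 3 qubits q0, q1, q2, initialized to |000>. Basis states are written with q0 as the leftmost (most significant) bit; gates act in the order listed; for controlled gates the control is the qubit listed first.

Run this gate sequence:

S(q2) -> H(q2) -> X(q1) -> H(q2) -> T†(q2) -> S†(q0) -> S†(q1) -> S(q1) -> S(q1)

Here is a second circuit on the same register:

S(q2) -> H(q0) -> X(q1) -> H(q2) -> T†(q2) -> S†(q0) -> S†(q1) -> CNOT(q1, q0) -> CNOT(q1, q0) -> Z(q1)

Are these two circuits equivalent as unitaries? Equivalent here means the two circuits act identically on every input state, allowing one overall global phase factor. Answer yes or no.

No, they are not equivalent — no single phase factor reconciles the two unitaries.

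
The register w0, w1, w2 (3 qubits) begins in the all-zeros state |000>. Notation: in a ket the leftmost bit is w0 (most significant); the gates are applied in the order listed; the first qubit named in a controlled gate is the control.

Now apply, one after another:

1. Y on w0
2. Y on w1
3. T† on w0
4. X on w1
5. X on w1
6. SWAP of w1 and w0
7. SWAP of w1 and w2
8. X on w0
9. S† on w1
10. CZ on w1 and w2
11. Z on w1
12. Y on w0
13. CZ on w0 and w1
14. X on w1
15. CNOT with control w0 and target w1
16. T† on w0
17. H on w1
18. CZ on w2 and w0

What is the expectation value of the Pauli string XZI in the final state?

The expectation value of XZI is 0.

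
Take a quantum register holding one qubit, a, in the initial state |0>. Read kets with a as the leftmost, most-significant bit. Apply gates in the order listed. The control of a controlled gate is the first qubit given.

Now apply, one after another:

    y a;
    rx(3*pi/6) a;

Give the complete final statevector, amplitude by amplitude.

The final amplitudes are sqrt(2)/2 on |0>, sqrt(2)*I/2 on |1>.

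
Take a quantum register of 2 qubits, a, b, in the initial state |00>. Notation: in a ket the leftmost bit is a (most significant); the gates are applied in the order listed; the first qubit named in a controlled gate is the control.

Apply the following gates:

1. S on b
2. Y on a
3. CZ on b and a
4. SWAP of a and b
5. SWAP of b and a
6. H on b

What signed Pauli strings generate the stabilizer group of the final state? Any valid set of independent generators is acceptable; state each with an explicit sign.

One valid set of independent stabilizer generators is +IX, -ZI (any independent generating set of the same group is equally correct).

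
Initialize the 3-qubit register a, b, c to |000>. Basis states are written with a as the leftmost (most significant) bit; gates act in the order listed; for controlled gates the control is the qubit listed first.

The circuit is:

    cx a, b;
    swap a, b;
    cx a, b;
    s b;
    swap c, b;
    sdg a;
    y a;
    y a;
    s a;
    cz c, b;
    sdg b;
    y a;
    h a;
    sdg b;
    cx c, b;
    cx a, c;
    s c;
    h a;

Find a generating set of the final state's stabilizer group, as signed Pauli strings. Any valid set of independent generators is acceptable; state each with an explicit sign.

One valid set of independent stabilizer generators is +XIZ, -ZIY, +IZI (any independent generating set of the same group is equally correct). Key observation: steps 6-9 multiply out to the identity, so the circuit reduces to the remaining gates.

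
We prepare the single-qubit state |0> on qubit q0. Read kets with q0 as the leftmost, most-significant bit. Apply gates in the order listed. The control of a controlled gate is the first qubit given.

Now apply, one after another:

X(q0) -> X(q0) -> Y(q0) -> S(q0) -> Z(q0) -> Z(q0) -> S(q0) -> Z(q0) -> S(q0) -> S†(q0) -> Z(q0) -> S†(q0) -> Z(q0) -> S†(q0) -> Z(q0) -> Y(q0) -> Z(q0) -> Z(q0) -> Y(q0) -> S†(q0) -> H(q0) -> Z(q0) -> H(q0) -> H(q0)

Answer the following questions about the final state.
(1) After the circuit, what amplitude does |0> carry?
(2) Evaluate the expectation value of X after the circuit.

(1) The amplitude on |0> is sqrt(2)/2. Key observation: the block from step 6 through step 13 cancels to the identity and can be dropped.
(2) The expectation value of X is 1.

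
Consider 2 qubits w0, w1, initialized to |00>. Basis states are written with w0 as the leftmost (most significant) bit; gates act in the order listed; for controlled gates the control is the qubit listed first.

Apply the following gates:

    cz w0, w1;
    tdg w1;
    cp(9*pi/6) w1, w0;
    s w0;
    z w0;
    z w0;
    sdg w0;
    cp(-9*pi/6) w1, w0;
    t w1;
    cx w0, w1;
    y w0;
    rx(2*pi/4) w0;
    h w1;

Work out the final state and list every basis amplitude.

The final amplitudes are 1/2 on |00>, 1/2 on |01>, I/2 on |10>, I/2 on |11>. Key observation: steps 2-9 multiply out to the identity, so the circuit reduces to the remaining gates.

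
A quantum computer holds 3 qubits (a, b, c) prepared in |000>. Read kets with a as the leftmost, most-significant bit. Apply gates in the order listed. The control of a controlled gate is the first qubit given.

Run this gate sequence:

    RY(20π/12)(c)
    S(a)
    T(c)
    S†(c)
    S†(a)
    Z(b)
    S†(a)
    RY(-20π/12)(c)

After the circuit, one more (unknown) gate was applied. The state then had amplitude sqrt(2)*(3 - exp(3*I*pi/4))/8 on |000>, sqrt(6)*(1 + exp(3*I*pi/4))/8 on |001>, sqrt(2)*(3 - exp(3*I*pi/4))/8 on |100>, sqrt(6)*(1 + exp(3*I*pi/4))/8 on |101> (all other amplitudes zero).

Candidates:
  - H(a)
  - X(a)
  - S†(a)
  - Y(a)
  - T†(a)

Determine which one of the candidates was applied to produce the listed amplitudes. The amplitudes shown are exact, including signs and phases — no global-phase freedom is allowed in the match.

The applied gate was H(a).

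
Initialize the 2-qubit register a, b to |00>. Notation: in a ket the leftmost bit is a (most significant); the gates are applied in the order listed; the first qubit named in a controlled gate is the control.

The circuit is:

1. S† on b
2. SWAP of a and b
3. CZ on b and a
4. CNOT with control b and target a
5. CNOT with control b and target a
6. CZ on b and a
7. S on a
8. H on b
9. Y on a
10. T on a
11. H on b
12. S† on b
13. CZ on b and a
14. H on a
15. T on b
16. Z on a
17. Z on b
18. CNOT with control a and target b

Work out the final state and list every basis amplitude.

The resulting statevector has amplitude sqrt(2)*exp(3*I*pi/4)/2 on |00>, 0 on |01>, 0 on |10>, sqrt(2)*exp(3*I*pi/4)/2 on |11>. Key observation: steps 3-6 multiply out to the identity, so the circuit reduces to the remaining gates.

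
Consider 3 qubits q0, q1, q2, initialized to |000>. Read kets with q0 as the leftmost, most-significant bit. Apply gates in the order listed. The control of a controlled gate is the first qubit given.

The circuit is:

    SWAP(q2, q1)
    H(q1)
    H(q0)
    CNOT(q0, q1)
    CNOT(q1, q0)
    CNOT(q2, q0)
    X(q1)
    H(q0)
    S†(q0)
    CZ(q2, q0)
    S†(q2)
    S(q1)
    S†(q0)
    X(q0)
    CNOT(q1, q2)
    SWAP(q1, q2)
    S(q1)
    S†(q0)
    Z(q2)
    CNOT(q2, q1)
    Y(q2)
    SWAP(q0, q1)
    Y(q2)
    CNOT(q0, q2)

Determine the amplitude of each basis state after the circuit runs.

The resulting statevector has amplitude -sqrt(2)*I/2 on |010>, -sqrt(2)*I/2 on |011>, and 0 on every other basis state.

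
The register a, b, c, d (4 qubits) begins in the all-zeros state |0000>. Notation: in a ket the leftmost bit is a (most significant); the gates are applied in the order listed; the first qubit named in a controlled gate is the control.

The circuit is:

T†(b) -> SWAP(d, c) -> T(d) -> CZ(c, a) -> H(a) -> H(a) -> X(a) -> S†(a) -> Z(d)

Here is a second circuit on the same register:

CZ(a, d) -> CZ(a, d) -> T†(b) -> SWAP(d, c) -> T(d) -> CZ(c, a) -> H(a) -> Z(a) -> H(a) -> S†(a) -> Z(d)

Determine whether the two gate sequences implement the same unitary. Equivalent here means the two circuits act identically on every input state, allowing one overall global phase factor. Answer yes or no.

Yes, they are equivalent — the unitaries differ by at most a global phase.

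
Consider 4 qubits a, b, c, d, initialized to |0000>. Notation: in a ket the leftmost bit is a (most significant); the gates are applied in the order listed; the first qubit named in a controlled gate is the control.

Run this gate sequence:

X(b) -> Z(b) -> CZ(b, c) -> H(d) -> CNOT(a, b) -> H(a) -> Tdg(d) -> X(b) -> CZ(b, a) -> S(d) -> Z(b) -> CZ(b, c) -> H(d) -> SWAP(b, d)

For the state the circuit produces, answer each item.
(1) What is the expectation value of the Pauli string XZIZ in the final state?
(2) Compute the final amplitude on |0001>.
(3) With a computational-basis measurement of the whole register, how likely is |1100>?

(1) In the final state, XZIZ has expectation sqrt(2)/2.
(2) The amplitude on |0001> is 0.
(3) A full measurement returns |1100> with probability 1/4 - sqrt(2)/8.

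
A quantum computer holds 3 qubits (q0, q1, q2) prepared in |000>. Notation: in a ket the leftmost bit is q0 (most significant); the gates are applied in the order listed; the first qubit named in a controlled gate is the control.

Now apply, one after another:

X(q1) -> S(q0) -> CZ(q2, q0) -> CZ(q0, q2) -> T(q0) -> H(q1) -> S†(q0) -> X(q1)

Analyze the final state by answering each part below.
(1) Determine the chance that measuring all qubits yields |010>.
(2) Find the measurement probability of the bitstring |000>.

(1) Outcome |010> occurs with probability 1/2.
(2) Outcome |000> occurs with probability 1/2.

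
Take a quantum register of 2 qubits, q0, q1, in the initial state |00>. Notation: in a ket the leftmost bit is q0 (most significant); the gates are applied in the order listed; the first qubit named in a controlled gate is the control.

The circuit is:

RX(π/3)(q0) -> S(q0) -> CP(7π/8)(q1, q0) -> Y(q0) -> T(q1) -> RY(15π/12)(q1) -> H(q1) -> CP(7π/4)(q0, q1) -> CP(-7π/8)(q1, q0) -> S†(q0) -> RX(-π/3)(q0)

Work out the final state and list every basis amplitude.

The resulting statevector has amplitude 0 on |00>, sqrt(6)*sqrt(2 - sqrt(2))*exp(3*I*pi/8)/16 + sqrt(6)*I*sqrt(2 - sqrt(2))/16 + sqrt(6)*sqrt(sqrt(2) + 2)*exp(3*I*pi/8)/16 + sqrt(6)*I*sqrt(sqrt(2) + 2)/16 on |01>, sqrt(2)*(-sqrt(2 - sqrt(2)) + sqrt(sqrt(2) + 2))/4 on |10>, sqrt(2)*(-sqrt(sqrt(2) + 2) - sqrt(2 - sqrt(2)) - 3*sqrt(sqrt(2) + 2)*exp(7*I*pi/8) - 3*sqrt(2 - sqrt(2))*exp(7*I*pi/8))/16 on |11>.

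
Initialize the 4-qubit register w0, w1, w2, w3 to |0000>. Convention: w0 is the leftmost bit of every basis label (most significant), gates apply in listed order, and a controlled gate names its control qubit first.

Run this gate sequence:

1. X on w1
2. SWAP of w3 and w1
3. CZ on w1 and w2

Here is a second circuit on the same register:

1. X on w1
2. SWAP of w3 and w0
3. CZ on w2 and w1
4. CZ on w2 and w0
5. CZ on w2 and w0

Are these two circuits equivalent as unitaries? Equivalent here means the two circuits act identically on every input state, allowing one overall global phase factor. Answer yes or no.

No: there is an input state on which the two circuits produce genuinely different outputs (not merely differing by a phase).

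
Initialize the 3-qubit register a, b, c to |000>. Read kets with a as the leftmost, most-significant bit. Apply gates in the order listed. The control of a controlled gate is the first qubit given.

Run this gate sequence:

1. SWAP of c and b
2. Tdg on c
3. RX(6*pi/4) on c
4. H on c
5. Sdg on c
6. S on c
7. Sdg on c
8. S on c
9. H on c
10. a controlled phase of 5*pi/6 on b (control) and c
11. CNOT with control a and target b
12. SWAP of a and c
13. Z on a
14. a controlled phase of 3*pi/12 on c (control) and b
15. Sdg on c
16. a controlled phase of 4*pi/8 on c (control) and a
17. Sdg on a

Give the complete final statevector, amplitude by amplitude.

The final amplitudes are -sqrt(2)/2 on |000>, sqrt(2)/2 on |100>, and 0 on every other basis state. Key observation: steps 4-9 multiply out to the identity, so the circuit reduces to the remaining gates.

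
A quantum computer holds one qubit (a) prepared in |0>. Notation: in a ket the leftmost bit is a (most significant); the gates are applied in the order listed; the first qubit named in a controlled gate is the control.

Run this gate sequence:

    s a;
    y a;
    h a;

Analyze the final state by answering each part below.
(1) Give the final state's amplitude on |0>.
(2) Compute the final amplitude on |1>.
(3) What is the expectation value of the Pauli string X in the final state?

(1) The final state's coefficient on |0> equals sqrt(2)*I/2.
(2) The amplitude on |1> is -sqrt(2)*I/2.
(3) The observable X averages to -1.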